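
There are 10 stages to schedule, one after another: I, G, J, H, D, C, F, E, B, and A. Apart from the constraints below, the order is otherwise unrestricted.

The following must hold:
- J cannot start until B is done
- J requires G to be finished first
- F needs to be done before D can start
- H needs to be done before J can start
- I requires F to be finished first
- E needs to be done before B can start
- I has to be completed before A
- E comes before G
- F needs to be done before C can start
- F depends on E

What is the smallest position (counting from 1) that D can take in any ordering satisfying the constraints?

3

Every stage that must precede D has to come before it. Tracing all chains that end at D, those stages are: F, E — 2 in total.
With 2 mandatory predecessors, the earliest D can sit is position 2+1 = 3, and placing just those 2 first achieves it.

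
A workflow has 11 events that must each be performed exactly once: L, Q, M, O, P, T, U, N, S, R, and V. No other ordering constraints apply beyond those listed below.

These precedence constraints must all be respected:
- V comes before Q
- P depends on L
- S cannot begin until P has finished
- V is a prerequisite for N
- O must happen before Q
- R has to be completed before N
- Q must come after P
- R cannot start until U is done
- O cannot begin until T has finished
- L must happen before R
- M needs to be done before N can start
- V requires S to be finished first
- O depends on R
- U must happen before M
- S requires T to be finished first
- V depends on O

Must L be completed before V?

Yes

There is a constraint chain L → R → O → V.
So L must precede V in any valid ordering.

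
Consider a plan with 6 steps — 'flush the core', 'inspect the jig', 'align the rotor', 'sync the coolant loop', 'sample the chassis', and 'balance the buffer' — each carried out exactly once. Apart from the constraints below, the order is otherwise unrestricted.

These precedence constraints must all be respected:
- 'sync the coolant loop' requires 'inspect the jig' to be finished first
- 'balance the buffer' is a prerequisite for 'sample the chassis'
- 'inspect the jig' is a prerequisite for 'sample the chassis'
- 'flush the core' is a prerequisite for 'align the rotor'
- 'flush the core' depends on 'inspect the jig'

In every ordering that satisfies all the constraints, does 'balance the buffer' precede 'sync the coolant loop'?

'balance the buffer' and 'sync the coolant loop' are not related by any chain of constraints.
There exist valid orderings with 'sync the coolant loop' before 'balance the buffer', so 'balance the buffer' is not required to come first.

No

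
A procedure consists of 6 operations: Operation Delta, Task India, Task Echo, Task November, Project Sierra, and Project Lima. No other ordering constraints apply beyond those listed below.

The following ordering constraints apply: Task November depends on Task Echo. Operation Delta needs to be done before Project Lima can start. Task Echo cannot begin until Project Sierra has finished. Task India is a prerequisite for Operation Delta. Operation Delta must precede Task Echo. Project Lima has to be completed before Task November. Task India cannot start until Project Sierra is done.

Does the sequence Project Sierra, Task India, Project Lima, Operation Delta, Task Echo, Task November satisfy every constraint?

No

In the proposed order, Project Lima appears before Operation Delta.
But one of the constraints requires Operation Delta before Project Lima, so this ordering violates it.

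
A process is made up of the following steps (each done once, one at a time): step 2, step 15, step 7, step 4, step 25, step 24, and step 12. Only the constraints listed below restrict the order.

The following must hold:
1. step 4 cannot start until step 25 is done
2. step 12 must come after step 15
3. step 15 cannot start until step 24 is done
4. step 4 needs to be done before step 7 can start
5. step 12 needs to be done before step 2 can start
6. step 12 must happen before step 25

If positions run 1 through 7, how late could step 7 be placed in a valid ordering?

7

No constraint forces any step after step 7, so it can be placed last, in position 7.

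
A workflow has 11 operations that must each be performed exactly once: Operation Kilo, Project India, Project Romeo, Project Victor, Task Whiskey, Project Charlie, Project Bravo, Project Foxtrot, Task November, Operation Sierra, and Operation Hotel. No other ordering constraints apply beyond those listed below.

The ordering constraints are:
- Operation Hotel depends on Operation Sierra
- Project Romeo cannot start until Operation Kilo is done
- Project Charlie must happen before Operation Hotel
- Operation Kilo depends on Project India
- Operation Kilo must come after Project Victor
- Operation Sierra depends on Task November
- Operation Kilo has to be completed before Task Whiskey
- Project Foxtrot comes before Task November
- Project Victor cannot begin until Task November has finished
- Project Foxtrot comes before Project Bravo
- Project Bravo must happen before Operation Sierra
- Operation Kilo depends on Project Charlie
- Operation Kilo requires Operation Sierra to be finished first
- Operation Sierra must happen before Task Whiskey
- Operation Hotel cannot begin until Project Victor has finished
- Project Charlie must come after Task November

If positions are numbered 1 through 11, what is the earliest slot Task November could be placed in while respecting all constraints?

Working backwards through the constraints from Task November, its only required predecessor is Project Foxtrot.
So at minimum 1 operation comes before Task November, putting Task November no earlier than position 2. That position is achievable by scheduling exactly that predecessor first.

2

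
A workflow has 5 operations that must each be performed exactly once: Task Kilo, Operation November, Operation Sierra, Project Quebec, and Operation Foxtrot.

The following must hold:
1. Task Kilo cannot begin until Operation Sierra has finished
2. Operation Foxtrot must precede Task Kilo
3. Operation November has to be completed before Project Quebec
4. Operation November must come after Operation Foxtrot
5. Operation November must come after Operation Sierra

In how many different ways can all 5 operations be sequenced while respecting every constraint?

2 operations have no prerequisites (Operation Sierra, Operation Foxtrot), so any of them could come first.
Counting all ways to extend the partial order to a total order gives 6.

6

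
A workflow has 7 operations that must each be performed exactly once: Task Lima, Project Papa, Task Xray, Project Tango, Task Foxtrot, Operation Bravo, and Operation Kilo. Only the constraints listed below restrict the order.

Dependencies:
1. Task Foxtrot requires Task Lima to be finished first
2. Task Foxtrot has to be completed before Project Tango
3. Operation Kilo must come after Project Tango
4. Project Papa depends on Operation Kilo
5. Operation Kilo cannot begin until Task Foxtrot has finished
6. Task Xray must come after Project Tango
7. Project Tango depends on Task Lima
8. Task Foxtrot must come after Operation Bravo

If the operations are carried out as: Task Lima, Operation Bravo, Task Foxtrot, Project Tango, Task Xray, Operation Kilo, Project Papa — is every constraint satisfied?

Going through the constraints one by one, each required predecessor appears earlier in the sequence than its dependent — e.g. Task Foxtrot (position 3) is before Operation Kilo (position 6), as required.

Yes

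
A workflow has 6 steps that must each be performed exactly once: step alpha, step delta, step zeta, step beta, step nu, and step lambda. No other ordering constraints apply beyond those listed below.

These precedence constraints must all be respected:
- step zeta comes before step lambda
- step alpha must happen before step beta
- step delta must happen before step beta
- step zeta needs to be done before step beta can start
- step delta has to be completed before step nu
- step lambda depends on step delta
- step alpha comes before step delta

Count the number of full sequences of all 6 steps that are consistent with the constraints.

2 steps have no prerequisites (step alpha, step zeta), so any of them could come first.
Systematically extending each partial ordering one step at a time and counting, there are 20 complete orderings.

20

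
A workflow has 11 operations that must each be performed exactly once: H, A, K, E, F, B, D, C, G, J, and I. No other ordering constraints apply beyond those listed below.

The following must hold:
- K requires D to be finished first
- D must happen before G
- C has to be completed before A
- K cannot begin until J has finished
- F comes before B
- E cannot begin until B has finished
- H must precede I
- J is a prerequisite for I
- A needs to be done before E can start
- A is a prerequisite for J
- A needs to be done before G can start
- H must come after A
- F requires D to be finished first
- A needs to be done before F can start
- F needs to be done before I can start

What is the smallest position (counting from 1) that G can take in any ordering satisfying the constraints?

4

The operations that are forced before G, directly or transitively, are A, D, C. That's 3 operations.
So at minimum 3 operations come before G, putting G no earlier than position 4. That position is achievable by scheduling exactly those predecessors first.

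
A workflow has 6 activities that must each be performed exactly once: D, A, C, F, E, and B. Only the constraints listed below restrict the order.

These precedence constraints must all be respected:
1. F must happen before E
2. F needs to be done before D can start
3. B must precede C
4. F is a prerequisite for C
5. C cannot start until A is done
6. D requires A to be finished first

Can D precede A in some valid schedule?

No

There is a dependency chain A → D, so D always comes after A.
Hence D can never be scheduled before A.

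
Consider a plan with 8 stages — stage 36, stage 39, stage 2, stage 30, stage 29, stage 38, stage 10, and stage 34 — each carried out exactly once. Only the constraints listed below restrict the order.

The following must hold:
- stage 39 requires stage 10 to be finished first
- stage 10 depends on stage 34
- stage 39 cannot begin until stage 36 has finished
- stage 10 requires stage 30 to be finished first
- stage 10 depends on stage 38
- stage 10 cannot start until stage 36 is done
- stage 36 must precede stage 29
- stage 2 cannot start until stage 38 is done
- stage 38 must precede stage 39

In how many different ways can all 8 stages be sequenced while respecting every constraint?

564

4 stages have no prerequisites (stage 36, stage 30, stage 38, stage 34), so any of them could come first.
Systematically extending each partial ordering one stage at a time and counting, there are 564 complete orderings.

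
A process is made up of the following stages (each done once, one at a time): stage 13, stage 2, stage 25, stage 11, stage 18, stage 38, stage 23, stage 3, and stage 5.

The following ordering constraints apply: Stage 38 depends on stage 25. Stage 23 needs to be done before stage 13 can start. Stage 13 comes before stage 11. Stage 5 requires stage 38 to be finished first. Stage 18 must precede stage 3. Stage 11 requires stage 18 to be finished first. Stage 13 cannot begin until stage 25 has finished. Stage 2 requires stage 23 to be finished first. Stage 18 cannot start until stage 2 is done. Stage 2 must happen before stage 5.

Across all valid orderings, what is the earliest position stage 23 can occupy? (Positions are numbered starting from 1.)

No constraint forces any other stage before stage 23, so it can be placed first.

1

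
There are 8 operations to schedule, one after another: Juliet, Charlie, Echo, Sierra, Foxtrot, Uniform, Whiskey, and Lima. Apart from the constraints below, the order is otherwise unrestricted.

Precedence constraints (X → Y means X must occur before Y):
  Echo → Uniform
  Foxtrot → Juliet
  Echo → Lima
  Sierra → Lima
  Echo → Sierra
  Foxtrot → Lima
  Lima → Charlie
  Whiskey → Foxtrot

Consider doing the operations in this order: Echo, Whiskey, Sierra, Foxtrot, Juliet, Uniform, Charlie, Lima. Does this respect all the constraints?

In the proposed order, Charlie appears before Lima.
Since Lima is required before Charlie, the ordering is invalid.

No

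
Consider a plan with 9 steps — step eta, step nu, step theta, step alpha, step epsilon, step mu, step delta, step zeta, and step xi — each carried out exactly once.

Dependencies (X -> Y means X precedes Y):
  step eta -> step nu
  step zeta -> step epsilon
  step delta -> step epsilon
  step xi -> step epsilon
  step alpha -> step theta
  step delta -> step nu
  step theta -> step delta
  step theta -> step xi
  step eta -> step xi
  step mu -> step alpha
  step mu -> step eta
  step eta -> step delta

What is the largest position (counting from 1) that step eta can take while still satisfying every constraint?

5

The steps that are forced after step eta, directly or by a chain of constraints, are step nu, step epsilon, step delta, step xi. That's 4 steps.
So at least 4 steps follow step eta, putting step eta no later than position 5. That position is achievable by scheduling everything else first.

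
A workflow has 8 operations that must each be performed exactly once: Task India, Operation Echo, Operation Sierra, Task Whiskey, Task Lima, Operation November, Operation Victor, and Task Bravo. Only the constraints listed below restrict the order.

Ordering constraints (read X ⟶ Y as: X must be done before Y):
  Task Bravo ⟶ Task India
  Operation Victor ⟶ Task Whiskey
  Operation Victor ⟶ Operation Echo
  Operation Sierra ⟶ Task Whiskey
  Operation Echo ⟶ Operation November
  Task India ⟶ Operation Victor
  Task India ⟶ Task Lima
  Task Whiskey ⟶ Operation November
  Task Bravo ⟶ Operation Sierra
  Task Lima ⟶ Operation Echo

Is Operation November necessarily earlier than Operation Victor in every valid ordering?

No

The constraints actually force Operation Victor before Operation November (via Operation Victor → Operation Echo → Operation November), not the other way around.
So Operation November does not have to come before Operation Victor — it cannot.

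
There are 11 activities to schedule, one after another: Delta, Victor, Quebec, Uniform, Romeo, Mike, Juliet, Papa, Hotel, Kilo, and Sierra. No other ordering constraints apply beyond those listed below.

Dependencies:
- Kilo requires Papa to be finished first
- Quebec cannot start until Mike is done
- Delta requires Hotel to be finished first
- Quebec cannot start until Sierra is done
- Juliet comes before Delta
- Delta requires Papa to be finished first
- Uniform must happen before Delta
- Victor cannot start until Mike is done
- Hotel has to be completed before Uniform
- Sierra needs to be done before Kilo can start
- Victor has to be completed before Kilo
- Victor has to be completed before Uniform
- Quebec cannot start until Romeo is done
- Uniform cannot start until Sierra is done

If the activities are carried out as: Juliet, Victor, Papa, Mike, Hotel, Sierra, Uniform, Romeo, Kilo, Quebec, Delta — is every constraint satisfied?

No

The sequence places Victor ahead of Mike.
Since Mike is required before Victor, the ordering is invalid.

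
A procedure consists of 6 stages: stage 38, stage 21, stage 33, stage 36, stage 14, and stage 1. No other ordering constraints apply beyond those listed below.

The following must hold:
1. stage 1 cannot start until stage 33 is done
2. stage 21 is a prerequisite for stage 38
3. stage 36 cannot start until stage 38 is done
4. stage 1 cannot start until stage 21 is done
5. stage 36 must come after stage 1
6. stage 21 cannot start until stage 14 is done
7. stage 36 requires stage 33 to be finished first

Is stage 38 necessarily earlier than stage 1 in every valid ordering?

No

No chain of constraints connects stage 38 to stage 1 in either direction.
There exist valid orderings with stage 1 before stage 38, so stage 38 is not required to come first.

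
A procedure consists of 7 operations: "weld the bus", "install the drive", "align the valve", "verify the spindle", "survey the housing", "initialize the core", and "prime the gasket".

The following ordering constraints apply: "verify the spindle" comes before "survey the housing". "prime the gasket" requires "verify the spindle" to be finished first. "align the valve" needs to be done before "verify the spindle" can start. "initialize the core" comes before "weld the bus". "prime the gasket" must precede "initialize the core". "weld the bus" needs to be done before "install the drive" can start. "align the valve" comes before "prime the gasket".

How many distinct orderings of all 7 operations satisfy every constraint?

5

"align the valve" is the only operation with nothing required before it, so every ordering starts there.
Counting all ways to extend the partial order to a total order gives 5.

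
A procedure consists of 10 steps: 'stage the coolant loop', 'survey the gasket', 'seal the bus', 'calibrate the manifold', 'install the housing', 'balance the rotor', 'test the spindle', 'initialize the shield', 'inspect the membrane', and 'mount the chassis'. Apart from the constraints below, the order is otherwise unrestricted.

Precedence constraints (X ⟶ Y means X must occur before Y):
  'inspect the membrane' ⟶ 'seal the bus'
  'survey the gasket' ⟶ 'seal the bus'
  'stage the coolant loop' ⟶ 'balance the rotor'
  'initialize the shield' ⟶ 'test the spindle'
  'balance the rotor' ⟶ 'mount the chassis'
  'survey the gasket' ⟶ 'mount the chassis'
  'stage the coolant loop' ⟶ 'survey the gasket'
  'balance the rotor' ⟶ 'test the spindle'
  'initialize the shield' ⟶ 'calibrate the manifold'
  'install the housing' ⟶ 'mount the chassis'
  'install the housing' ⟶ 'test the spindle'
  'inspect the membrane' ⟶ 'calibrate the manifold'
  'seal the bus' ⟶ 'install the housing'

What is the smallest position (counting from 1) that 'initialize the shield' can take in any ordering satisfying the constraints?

No constraint forces any other step before 'initialize the shield', so it can be placed first.

1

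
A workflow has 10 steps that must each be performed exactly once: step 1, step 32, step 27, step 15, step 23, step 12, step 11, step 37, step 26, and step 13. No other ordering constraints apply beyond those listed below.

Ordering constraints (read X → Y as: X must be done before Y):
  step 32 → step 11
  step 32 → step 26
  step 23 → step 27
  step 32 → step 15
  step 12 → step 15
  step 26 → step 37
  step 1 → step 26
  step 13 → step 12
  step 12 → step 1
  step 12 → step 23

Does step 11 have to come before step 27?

Step 11 and step 27 are not related by any chain of constraints.
So step 11 can come before step 27 or after — it is not forced.

No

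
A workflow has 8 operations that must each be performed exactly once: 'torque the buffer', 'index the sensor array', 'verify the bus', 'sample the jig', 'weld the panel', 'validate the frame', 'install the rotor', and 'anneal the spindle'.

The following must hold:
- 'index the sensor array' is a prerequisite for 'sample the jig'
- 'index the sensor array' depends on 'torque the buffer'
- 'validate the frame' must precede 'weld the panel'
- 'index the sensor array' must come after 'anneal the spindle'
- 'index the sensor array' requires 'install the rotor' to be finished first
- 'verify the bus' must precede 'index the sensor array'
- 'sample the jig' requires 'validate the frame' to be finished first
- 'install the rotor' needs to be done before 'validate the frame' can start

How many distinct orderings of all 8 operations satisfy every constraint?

288

4 operations have no prerequisites ('torque the buffer', 'verify the bus', 'install the rotor', 'anneal the spindle'), so any of them could come first.
Systematically extending each partial ordering one operation at a time and counting, there are 288 complete orderings.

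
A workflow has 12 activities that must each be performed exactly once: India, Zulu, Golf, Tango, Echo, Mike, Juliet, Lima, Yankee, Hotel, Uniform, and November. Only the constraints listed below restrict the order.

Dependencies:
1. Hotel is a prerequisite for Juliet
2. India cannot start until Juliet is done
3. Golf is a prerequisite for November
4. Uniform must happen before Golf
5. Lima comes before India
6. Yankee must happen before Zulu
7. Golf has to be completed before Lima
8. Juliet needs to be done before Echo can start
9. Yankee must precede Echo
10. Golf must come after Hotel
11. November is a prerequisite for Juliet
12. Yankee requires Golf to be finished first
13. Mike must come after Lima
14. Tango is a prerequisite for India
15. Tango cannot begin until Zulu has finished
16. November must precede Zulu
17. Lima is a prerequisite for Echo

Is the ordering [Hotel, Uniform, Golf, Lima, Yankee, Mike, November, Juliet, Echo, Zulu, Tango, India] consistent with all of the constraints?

Going through the constraints one by one, each required predecessor appears earlier in the sequence than its dependent — e.g. Lima (position 4) is before India (position 12), as required.

Yes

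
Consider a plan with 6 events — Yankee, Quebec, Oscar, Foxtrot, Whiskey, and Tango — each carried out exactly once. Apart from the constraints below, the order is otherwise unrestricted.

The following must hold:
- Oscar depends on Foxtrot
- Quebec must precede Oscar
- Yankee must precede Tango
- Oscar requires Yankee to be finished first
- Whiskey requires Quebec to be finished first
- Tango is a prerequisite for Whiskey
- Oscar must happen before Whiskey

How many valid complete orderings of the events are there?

The events with no prerequisites are Yankee, Quebec, Foxtrot; any of them can be placed first.
Systematically extending each partial ordering one event at a time and counting, there are 18 complete orderings.

18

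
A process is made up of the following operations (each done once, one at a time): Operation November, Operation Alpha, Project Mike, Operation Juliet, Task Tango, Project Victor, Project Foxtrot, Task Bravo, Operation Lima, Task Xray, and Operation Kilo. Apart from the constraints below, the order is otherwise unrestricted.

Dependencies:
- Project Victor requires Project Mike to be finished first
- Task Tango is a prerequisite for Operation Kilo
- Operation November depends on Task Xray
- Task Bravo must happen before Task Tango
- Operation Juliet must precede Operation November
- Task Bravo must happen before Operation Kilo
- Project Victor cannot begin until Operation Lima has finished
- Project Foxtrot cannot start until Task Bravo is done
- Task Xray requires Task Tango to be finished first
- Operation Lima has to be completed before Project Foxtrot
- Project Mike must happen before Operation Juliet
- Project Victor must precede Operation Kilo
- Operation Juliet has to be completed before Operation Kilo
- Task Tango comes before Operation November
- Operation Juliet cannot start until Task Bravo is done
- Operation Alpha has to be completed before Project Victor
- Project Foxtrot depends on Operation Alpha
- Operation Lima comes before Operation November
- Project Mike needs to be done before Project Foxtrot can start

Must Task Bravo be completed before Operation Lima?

No

Task Bravo and Operation Lima are not related by any chain of constraints.
There exist valid orderings with Operation Lima before Task Bravo, so Task Bravo is not required to come first.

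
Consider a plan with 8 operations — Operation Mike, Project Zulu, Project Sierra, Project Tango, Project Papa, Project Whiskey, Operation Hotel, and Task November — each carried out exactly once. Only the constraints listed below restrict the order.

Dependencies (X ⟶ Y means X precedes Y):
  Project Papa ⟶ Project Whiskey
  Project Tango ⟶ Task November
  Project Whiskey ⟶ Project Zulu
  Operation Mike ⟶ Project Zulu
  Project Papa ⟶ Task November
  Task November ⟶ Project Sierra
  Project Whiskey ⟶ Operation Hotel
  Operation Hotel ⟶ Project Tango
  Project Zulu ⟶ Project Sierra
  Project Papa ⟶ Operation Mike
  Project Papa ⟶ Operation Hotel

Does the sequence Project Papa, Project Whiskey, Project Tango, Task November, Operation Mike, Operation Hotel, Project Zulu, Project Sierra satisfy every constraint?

In the proposed order, Project Tango appears before Operation Hotel.
But one of the constraints requires Operation Hotel before Project Tango, so this ordering violates it.

No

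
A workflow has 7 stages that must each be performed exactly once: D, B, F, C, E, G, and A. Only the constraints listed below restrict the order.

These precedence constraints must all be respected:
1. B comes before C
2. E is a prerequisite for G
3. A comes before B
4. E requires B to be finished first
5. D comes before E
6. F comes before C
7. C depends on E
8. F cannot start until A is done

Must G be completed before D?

The constraints actually force D before G (via D → E → G), not the other way around.
So G never precedes D.

No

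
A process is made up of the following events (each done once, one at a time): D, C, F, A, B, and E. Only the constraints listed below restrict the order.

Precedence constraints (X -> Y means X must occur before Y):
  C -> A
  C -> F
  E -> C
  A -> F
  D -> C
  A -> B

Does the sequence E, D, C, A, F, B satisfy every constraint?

Yes

Checking each listed constraint against this order: for instance, C is in position 3 and F in position 5, so that constraint holds — and the remaining constraints check out the same way.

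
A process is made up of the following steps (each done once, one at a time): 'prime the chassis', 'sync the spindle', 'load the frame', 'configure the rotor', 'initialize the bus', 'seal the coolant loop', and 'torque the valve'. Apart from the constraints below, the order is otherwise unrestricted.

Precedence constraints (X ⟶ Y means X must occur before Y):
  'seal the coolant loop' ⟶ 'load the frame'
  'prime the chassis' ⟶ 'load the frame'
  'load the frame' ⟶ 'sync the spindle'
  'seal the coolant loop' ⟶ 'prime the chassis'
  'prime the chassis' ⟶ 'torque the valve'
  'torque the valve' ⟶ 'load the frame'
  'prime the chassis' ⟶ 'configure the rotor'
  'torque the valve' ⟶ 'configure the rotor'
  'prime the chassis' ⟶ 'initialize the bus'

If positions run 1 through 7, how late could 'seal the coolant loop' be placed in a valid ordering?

Every step that must follow 'seal the coolant loop' has to come after it. Tracing all chains starting from 'seal the coolant loop', those steps are: 'prime the chassis', 'sync the spindle', 'load the frame', 'configure the rotor', 'initialize the bus', 'torque the valve' — 6 in total.
With 6 mandatory successors out of 7 steps total, the latest slot for 'seal the coolant loop' is 7−6 = 1, and it's reachable by doing all non-successors before 'seal the coolant loop'.

1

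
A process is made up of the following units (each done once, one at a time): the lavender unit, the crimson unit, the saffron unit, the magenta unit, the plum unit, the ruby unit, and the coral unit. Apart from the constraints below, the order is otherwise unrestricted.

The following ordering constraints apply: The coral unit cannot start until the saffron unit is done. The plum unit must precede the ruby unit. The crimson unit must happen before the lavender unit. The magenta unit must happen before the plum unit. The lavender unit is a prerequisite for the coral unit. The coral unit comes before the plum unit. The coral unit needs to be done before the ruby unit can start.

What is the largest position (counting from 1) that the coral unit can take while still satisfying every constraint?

5

Following every chain forward from the coral unit, the units that must come later are the plum unit, the ruby unit — 2 of them.
With 2 mandatory successors out of 7 units total, the latest slot for the coral unit is 7−2 = 5, and it's reachable by doing all non-successors before the coral unit.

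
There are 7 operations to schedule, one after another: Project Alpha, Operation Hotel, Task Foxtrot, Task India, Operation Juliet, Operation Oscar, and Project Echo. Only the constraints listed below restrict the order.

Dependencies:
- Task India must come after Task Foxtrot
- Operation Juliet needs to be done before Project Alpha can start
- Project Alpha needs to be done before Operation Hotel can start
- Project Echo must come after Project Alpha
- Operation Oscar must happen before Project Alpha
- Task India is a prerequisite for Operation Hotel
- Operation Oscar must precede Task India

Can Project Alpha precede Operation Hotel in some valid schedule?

Yes

Every valid ordering already has Project Alpha before Operation Hotel (the constraints require it), so in particular at least one does.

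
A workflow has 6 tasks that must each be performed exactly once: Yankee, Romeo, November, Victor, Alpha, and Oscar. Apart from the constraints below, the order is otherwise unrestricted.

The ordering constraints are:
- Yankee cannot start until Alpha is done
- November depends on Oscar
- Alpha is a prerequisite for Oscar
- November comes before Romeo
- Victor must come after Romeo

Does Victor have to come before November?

No

The constraints actually force November before Victor (via November → Romeo → Victor), not the other way around.
So Victor never precedes November.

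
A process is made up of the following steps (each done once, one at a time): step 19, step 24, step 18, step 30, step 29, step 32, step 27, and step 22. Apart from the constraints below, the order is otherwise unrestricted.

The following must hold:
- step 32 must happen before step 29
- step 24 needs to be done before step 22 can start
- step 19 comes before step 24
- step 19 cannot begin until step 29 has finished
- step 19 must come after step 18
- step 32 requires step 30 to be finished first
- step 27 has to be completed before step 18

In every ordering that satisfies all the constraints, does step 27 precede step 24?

Chaining the stated constraints: step 27 → step 18 → step 19 → step 24.
Hence step 27 necessarily comes before step 24.

Yes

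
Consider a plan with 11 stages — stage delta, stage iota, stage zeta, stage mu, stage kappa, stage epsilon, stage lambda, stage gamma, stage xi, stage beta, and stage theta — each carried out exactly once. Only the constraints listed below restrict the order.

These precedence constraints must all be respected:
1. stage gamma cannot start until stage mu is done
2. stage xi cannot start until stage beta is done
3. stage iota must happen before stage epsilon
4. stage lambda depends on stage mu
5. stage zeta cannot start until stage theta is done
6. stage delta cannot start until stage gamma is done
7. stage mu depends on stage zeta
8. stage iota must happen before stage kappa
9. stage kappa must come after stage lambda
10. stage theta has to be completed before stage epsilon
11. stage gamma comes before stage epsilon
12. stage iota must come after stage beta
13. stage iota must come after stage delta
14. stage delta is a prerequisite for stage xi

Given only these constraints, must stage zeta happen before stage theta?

There is a chain stage theta → stage zeta, which puts stage theta before stage zeta.
So stage zeta does not have to come before stage theta — it cannot.

No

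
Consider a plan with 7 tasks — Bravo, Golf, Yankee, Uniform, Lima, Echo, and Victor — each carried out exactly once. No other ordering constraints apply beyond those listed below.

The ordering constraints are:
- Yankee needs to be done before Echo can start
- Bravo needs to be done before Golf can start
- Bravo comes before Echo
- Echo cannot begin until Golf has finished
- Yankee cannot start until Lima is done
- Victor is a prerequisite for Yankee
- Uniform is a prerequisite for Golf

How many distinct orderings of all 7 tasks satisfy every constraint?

The tasks with no prerequisites are Bravo, Uniform, Lima, Victor; any of them can be placed first.
Counting all ways to extend the partial order to a total order gives 80.

80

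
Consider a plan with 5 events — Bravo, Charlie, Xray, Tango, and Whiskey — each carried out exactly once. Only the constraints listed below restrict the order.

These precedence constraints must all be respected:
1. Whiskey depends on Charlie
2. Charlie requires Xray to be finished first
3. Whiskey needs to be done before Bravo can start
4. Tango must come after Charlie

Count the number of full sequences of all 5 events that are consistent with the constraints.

Only Xray has no prerequisites, so it must go first.
Enumerating by repeatedly choosing an available event (one whose prerequisites are all placed) gives 3 distinct complete orderings.

3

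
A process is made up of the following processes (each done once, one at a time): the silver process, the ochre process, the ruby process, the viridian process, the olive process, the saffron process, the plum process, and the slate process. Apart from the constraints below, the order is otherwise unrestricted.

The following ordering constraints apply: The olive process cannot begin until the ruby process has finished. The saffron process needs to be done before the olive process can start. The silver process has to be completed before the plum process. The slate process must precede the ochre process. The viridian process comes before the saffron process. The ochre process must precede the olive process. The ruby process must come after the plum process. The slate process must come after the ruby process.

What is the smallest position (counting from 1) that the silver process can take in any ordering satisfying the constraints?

1

No constraint forces any other process before the silver process, so it can be placed first.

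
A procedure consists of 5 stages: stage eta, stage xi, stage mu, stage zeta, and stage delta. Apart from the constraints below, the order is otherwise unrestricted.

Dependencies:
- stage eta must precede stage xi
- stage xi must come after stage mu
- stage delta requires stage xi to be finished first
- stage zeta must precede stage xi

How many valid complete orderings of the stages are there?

3 stages have no prerequisites (stage eta, stage mu, stage zeta), so any of them could come first.
Enumerating by repeatedly choosing an available stage (one whose prerequisites are all placed) gives 6 distinct complete orderings.

6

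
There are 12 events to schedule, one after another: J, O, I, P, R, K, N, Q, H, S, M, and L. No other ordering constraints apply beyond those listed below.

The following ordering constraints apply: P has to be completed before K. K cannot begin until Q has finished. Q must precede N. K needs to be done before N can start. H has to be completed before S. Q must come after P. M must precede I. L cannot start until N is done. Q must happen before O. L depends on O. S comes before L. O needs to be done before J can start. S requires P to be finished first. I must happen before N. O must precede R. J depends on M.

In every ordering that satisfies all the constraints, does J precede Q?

No

The constraints actually force Q before J (via Q → O → J), not the other way around.
So J does not have to come before Q — it cannot.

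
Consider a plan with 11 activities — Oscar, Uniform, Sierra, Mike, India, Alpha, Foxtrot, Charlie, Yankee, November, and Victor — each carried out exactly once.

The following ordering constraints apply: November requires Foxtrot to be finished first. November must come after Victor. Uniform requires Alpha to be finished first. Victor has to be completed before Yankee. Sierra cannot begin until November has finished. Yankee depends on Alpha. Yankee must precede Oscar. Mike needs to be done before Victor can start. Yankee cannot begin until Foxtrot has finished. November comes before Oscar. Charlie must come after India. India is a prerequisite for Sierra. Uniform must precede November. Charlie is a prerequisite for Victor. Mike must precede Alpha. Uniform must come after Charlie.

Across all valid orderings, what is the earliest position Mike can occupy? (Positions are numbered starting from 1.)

1

Mike has no prerequisites at all, so it can go in position 1.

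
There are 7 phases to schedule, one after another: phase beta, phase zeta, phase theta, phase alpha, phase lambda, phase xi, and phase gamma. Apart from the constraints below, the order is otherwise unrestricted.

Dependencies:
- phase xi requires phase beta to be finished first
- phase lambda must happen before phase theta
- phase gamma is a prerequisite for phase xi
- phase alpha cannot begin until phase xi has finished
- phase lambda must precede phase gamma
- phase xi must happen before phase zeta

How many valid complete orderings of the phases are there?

34

2 phases have no prerequisites (phase beta, phase lambda), so any of them could come first.
Enumerating by repeatedly choosing an available phase (one whose prerequisites are all placed) gives 34 distinct complete orderings.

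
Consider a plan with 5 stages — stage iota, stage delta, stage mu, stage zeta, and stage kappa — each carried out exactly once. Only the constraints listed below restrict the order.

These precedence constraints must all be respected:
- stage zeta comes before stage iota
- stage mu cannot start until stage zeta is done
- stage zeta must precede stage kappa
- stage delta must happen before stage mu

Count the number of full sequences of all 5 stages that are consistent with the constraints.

2 stages have no prerequisites (stage delta, stage zeta), so any of them could come first.
Counting all ways to extend the partial order to a total order gives 18.

18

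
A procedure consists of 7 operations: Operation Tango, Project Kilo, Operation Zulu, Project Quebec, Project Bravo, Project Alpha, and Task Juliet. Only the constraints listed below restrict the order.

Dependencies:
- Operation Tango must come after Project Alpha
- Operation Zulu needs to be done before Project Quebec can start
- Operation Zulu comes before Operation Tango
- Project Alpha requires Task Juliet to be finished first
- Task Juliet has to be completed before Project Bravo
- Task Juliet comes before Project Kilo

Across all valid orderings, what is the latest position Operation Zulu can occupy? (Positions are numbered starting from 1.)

5

The operations that are forced after Operation Zulu, directly or by a chain of constraints, are Operation Tango, Project Quebec. That's 2 operations.
With 2 mandatory successors out of 7 operations total, the latest slot for Operation Zulu is 7−2 = 5, and it's reachable by doing all non-successors before Operation Zulu.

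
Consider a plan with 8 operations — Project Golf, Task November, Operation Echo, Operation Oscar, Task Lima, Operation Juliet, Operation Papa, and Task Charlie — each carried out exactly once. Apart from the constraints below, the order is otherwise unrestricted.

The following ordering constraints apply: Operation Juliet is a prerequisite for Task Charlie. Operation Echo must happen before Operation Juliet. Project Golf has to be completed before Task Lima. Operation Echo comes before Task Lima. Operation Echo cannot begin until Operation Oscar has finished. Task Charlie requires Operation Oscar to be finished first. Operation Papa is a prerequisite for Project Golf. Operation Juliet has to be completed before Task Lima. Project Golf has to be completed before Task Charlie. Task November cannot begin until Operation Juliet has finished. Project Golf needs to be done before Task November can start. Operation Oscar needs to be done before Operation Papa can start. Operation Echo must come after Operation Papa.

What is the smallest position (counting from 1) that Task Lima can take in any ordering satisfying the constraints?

6

The operations that are forced before Task Lima, directly or transitively, are Project Golf, Operation Echo, Operation Oscar, Operation Juliet, Operation Papa. That's 5 operations.
So at minimum 5 operations come before Task Lima, putting Task Lima no earlier than position 6. That position is achievable by scheduling exactly those predecessors first.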